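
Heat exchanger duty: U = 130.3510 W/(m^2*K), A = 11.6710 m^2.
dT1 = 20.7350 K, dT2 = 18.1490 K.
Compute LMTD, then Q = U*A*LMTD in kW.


LMTD = 19.4133 K
Q = 130.3510 * 11.6710 * 19.4133 = 29533.9716 W = 29.5340 kW

29.5340 kW


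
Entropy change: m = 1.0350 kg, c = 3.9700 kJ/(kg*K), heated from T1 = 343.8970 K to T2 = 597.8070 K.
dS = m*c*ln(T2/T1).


T2/T1 = 1.7383
ln(T2/T1) = 0.5529
dS = 1.0350 * 3.9700 * 0.5529 = 2.2719 kJ/K

2.2719 kJ/K


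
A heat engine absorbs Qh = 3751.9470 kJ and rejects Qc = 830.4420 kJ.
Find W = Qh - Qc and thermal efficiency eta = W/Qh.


W = 3751.9470 - 830.4420 = 2921.5050 kJ
eta = 2921.5050 / 3751.9470 = 0.7787 = 77.8664%

W = 2921.5050 kJ, eta = 77.8664%


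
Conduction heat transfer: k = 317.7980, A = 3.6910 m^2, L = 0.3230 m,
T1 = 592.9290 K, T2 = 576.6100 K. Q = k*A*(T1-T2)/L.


dT = 16.3190 K
Q = 317.7980 * 3.6910 * 16.3190 / 0.3230 = 59263.3538 W

59263.3538 W


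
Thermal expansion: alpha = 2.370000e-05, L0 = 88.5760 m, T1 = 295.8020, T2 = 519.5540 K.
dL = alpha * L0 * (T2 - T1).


dT = 223.7520 K
dL = 2.370000e-05 * 88.5760 * 223.7520 = 0.469712 m
L_final = 89.045712 m

dL = 0.469712 m


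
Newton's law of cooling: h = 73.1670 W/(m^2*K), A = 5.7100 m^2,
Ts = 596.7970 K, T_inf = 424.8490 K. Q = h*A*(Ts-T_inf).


dT = 171.9480 K
Q = 73.1670 * 5.7100 * 171.9480 = 71837.0493 W

71837.0493 W


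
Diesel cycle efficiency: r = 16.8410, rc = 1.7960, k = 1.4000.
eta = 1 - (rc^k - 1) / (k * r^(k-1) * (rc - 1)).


r^(k-1) = 3.0942
rc^k = 2.2700
eta = 0.6317 = 63.1684%

63.1684%


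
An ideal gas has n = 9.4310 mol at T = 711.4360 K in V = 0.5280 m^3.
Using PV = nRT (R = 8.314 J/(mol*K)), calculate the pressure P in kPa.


P = nRT/V = 9.4310 * 8.314 * 711.4360 / 0.5280
= 55783.2229 / 0.5280 = 105650.0435 Pa = 105.6500 kPa

105.6500 kPa


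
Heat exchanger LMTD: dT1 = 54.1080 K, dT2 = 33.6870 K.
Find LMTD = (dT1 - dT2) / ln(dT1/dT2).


dT1/dT2 = 1.6062
ln(dT1/dT2) = 0.4739
LMTD = 20.4210 / 0.4739 = 43.0941 K

43.0941 K


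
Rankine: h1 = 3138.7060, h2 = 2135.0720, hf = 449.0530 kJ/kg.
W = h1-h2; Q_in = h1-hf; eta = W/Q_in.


W = 1003.6340 kJ/kg
Q_in = 2689.6530 kJ/kg
eta = 0.3731 = 37.3146%

eta = 37.3146%


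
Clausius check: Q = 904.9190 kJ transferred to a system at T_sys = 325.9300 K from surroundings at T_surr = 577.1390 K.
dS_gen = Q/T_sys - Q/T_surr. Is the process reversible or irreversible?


dS_sys = 904.9190/325.9300 = 2.7764 kJ/K
dS_surr = -904.9190/577.1390 = -1.5679 kJ/K
dS_gen = 2.7764 - 1.5679 = 1.2085 kJ/K (irreversible)

dS_gen = 1.2085 kJ/K, irreversible


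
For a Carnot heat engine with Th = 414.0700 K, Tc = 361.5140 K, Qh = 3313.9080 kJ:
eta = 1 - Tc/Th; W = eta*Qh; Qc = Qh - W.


eta = 1 - 361.5140/414.0700 = 0.1269
W = 0.1269 * 3313.9080 = 420.6191 kJ
Qc = 3313.9080 - 420.6191 = 2893.2889 kJ

eta = 12.6925%, W = 420.6191 kJ, Qc = 2893.2889 kJ


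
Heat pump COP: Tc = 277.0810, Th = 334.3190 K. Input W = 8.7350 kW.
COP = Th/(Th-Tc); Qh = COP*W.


COP = 334.3190 / 57.2380 = 5.8409
Qh = 5.8409 * 8.7350 = 51.0199 kW

COP = 5.8409, Qh = 51.0199 kW


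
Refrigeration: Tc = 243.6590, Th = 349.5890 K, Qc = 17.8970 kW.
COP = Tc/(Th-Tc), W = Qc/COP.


COP = 243.6590 / 105.9300 = 2.3002
W = 17.8970 / 2.3002 = 7.7807 kW

COP = 2.3002, W = 7.7807 kW


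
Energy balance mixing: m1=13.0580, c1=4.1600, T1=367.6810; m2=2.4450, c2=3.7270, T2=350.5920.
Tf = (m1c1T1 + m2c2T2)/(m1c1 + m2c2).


num = 23167.6774
den = 63.4338
Tf = 365.2261 K

365.2261 K


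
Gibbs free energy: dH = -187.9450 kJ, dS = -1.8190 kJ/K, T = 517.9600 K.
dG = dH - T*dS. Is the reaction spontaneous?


T*dS = 517.9600 * -1.8190 = -942.1692 kJ
dG = -187.9450 + 942.1692 = 754.2242 kJ (non-spontaneous)

dG = 754.2242 kJ, non-spontaneous


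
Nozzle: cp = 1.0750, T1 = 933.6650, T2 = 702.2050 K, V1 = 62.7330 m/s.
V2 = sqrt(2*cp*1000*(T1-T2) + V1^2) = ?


dT = 231.4600 K
2*cp*1000*dT = 497639.0000
V1^2 = 3935.4293
V2 = sqrt(501574.4293) = 708.2192 m/s

708.2192 m/s


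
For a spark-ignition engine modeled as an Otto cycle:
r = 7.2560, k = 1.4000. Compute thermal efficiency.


r^(k-1) = 2.2094
eta = 1 - 1/2.2094 = 0.5474 = 54.7393%

54.7393%


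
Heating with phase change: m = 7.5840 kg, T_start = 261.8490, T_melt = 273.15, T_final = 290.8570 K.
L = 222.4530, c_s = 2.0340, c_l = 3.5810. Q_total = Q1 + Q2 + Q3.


Q1 (sensible, solid) = 7.5840 * 2.0340 * 11.3010 = 174.3276 kJ
Q2 (latent) = 7.5840 * 222.4530 = 1687.0836 kJ
Q3 (sensible, liquid) = 7.5840 * 3.5810 * 17.7070 = 480.8921 kJ
Q_total = 2342.3032 kJ

2342.3032 kJ


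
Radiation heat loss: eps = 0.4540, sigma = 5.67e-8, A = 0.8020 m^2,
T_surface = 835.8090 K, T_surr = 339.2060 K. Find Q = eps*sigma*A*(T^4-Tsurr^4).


T^4 = 4.8801e+11
Tsurr^4 = 1.3239e+10
Q = 0.4540 * 5.67e-8 * 0.8020 * 4.7477e+11 = 9801.5990 W

9801.5990 W


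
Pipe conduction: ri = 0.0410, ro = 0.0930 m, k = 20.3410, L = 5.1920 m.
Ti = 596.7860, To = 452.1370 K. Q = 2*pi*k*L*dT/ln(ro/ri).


dT = 144.6490 K
ln(ro/ri) = 0.8190
Q = 2*pi*20.3410*5.1920*144.6490 / 0.8190 = 117193.5858 W

117193.5858 W


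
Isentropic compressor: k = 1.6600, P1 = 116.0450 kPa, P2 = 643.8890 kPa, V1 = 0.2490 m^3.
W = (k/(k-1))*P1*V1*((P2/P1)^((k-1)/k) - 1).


(k-1)/k = 0.3976
(P2/P1)^exp = 1.9764
W = 2.5152 * 116.0450 * 0.2490 * (1.9764 - 1) = 70.9626 kJ

70.9626 kJ


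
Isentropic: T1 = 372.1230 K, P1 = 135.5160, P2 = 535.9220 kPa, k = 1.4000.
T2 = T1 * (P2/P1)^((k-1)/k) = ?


(k-1)/k = 0.2857
(P2/P1)^exp = 1.4812
T2 = 372.1230 * 1.4812 = 551.1752 K

551.1752 K


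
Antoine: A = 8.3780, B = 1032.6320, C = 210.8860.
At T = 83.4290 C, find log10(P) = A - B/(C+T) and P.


C+T = 294.3150
B/(C+T) = 3.5086
log10(P) = 8.3780 - 3.5086 = 4.8694
P = 10^4.8694 = 74029.6109 mmHg

74029.6109 mmHg


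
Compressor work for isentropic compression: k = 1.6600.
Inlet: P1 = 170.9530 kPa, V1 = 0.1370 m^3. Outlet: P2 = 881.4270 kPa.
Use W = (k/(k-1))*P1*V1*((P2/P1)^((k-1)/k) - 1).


(k-1)/k = 0.3976
(P2/P1)^exp = 1.9196
W = 2.5152 * 170.9530 * 0.1370 * (1.9196 - 1) = 54.1693 kJ

54.1693 kJ


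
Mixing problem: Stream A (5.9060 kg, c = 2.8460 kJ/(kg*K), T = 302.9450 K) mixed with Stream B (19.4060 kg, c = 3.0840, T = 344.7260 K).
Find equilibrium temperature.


num = 25723.2413
den = 76.6566
Tf = 335.5647 K

335.5647 K


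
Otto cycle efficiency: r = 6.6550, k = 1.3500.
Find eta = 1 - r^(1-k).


r^(k-1) = 1.9413
eta = 1 - 1/1.9413 = 0.4849 = 48.4892%

48.4892%


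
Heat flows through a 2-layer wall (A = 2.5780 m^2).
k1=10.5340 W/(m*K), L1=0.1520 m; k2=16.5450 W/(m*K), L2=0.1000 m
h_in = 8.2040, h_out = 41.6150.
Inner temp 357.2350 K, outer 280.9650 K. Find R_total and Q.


R_conv_in = 1/(8.2040*2.5780) = 0.0473
R_1 = 0.1520/(10.5340*2.5780) = 0.0056
R_2 = 0.1000/(16.5450*2.5780) = 0.0023
R_conv_out = 1/(41.6150*2.5780) = 0.0093
R_total = 0.0645 K/W
Q = 76.2700 / 0.0645 = 1181.6694 W

R_total = 0.0645 K/W, Q = 1181.6694 W


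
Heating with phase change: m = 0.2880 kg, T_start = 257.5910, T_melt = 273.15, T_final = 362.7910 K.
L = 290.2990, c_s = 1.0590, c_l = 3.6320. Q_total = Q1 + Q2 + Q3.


Q1 (sensible, solid) = 0.2880 * 1.0590 * 15.5590 = 4.7454 kJ
Q2 (latent) = 0.2880 * 290.2990 = 83.6061 kJ
Q3 (sensible, liquid) = 0.2880 * 3.6320 * 89.6410 = 93.7659 kJ
Q_total = 182.1174 kJ

182.1174 kJ


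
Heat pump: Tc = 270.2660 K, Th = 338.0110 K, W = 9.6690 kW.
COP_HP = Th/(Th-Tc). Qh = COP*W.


COP = 338.0110 / 67.7450 = 4.9895
Qh = 4.9895 * 9.6690 = 48.2431 kW

COP = 4.9895, Qh = 48.2431 kW


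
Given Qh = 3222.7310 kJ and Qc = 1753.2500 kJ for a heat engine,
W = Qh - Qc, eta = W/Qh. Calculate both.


W = 3222.7310 - 1753.2500 = 1469.4810 kJ
eta = 1469.4810 / 3222.7310 = 0.4560 = 45.5974%

W = 1469.4810 kJ, eta = 45.5974%


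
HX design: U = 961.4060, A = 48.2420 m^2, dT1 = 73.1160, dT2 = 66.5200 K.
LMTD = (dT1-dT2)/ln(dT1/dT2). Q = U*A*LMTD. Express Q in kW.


LMTD = 69.7660 K
Q = 961.4060 * 48.2420 * 69.7660 = 3235759.2663 W = 3235.7593 kW

3235.7593 kW


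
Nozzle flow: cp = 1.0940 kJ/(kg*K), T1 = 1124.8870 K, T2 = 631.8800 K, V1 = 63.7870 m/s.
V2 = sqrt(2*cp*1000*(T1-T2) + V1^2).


dT = 493.0070 K
2*cp*1000*dT = 1078699.3160
V1^2 = 4068.7814
V2 = sqrt(1082768.0974) = 1040.5614 m/s

1040.5614 m/s


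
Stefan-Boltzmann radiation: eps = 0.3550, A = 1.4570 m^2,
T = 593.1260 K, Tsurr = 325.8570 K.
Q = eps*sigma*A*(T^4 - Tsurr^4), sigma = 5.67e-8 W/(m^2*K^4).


T^4 = 1.2376e+11
Tsurr^4 = 1.1275e+10
Q = 0.3550 * 5.67e-8 * 1.4570 * 1.1249e+11 = 3298.9423 W

3298.9423 W


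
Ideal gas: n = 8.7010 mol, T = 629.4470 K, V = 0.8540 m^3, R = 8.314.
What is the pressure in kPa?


P = nRT/V = 8.7010 * 8.314 * 629.4470 / 0.8540
= 45534.2677 / 0.8540 = 53318.8147 Pa = 53.3188 kPa

53.3188 kPa


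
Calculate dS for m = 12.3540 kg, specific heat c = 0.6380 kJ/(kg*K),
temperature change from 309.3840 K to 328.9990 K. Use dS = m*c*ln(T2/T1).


T2/T1 = 1.0634
ln(T2/T1) = 0.0615
dS = 12.3540 * 0.6380 * 0.0615 = 0.4845 kJ/K

0.4845 kJ/K


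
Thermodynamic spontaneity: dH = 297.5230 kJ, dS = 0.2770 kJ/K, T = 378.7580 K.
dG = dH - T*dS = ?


T*dS = 378.7580 * 0.2770 = 104.9160 kJ
dG = 297.5230 - 104.9160 = 192.6070 kJ (non-spontaneous)

dG = 192.6070 kJ, non-spontaneous


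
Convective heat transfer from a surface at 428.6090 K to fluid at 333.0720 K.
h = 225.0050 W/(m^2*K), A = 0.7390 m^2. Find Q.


dT = 95.5370 K
Q = 225.0050 * 0.7390 * 95.5370 = 15885.7677 W

15885.7677 W


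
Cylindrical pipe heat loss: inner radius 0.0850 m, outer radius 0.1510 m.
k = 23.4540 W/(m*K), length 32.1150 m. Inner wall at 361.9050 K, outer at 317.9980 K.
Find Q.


dT = 43.9070 K
ln(ro/ri) = 0.5746
Q = 2*pi*23.4540*32.1150*43.9070 / 0.5746 = 361619.0136 W

361619.0136 W


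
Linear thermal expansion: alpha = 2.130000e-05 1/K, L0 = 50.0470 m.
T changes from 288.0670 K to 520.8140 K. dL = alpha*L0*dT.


dT = 232.7470 K
dL = 2.130000e-05 * 50.0470 * 232.7470 = 0.248109 m
L_final = 50.295109 m

dL = 0.248109 m


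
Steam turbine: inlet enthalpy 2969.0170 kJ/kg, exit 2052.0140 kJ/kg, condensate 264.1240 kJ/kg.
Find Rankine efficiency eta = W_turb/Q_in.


W = 917.0030 kJ/kg
Q_in = 2704.8930 kJ/kg
eta = 0.3390 = 33.9016%

eta = 33.9016%


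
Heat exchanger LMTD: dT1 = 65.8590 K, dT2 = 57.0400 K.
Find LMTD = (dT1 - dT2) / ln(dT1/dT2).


dT1/dT2 = 1.1546
ln(dT1/dT2) = 0.1438
LMTD = 8.8190 / 0.1438 = 61.3439 K

61.3439 K


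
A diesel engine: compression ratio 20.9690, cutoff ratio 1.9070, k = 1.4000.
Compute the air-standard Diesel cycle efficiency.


r^(k-1) = 3.3778
rc^k = 2.4688
eta = 0.6575 = 65.7544%

65.7544%


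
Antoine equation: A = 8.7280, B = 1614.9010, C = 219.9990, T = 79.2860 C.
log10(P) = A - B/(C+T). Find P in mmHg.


C+T = 299.2850
B/(C+T) = 5.3959
log10(P) = 8.7280 - 5.3959 = 3.3321
P = 10^3.3321 = 2148.5058 mmHg

2148.5058 mmHg


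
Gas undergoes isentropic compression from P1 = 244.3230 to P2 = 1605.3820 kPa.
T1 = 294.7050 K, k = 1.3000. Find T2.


(k-1)/k = 0.2308
(P2/P1)^exp = 1.5441
T2 = 294.7050 * 1.5441 = 455.0590 K

455.0590 K


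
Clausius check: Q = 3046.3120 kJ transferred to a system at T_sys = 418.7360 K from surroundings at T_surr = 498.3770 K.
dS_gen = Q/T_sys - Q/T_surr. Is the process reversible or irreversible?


dS_sys = 3046.3120/418.7360 = 7.2750 kJ/K
dS_surr = -3046.3120/498.3770 = -6.1125 kJ/K
dS_gen = 7.2750 - 6.1125 = 1.1626 kJ/K (irreversible)

dS_gen = 1.1626 kJ/K, irreversible


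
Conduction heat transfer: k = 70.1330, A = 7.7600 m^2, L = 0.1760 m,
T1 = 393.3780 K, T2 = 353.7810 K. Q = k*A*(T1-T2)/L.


dT = 39.5970 K
Q = 70.1330 * 7.7600 * 39.5970 / 0.1760 = 122442.9413 W

122442.9413 W


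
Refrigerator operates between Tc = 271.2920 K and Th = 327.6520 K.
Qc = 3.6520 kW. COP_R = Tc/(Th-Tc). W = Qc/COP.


COP = 271.2920 / 56.3600 = 4.8136
W = 3.6520 / 4.8136 = 0.7587 kW

COP = 4.8136, W = 0.7587 kW


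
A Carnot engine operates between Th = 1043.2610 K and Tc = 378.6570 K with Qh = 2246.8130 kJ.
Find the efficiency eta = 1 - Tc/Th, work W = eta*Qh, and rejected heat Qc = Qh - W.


eta = 1 - 378.6570/1043.2610 = 0.6370
W = 0.6370 * 2246.8130 = 1431.3205 kJ
Qc = 2246.8130 - 1431.3205 = 815.4925 kJ

eta = 63.7045%, W = 1431.3205 kJ, Qc = 815.4925 kJ


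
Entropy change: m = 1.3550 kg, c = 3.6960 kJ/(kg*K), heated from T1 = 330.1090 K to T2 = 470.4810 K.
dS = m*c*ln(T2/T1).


T2/T1 = 1.4252
ln(T2/T1) = 0.3543
dS = 1.3550 * 3.6960 * 0.3543 = 1.7745 kJ/K

1.7745 kJ/K


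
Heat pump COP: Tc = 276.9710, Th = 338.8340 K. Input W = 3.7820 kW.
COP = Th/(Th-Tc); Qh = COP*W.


COP = 338.8340 / 61.8630 = 5.4772
Qh = 5.4772 * 3.7820 = 20.7146 kW

COP = 5.4772, Qh = 20.7146 kW


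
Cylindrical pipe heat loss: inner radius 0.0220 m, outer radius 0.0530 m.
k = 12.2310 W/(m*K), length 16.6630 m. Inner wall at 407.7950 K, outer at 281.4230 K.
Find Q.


dT = 126.3720 K
ln(ro/ri) = 0.8792
Q = 2*pi*12.2310*16.6630*126.3720 / 0.8792 = 184049.1336 W

184049.1336 W


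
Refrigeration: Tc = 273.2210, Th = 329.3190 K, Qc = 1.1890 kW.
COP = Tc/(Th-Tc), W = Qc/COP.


COP = 273.2210 / 56.0980 = 4.8704
W = 1.1890 / 4.8704 = 0.2441 kW

COP = 4.8704, W = 0.2441 kW


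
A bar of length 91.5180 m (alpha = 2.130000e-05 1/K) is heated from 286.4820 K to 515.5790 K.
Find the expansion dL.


dT = 229.0970 K
dL = 2.130000e-05 * 91.5180 * 229.0970 = 0.446586 m
L_final = 91.964586 m

dL = 0.446586 m


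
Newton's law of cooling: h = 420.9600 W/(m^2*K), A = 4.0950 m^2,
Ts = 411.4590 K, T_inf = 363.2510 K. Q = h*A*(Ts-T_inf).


dT = 48.2080 K
Q = 420.9600 * 4.0950 * 48.2080 = 83102.4545 W

83102.4545 W


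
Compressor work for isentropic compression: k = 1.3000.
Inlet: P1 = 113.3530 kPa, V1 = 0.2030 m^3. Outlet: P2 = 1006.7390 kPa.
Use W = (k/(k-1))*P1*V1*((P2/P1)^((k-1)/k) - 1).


(k-1)/k = 0.2308
(P2/P1)^exp = 1.6553
W = 4.3333 * 113.3530 * 0.2030 * (1.6553 - 1) = 65.3434 kJ

65.3434 kJ


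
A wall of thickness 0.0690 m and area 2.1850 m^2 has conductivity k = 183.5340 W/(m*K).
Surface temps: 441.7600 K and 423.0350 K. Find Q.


dT = 18.7250 K
Q = 183.5340 * 2.1850 * 18.7250 / 0.0690 = 108828.0147 W

108828.0147 W


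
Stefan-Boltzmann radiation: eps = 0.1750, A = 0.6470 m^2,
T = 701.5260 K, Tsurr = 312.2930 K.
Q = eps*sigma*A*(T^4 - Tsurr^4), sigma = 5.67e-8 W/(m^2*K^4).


T^4 = 2.4220e+11
Tsurr^4 = 9.5115e+09
Q = 0.1750 * 5.67e-8 * 0.6470 * 2.3269e+11 = 1493.8304 W

1493.8304 W


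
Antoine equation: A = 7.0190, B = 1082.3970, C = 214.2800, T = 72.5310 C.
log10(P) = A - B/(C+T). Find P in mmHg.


C+T = 286.8110
B/(C+T) = 3.7739
log10(P) = 7.0190 - 3.7739 = 3.2451
P = 10^3.2451 = 1758.3148 mmHg

1758.3148 mmHg


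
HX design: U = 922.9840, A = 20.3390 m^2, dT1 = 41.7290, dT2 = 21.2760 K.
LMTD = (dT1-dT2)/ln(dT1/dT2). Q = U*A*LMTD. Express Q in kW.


LMTD = 30.3630 K
Q = 922.9840 * 20.3390 * 30.3630 = 569990.9648 W = 569.9910 kW

569.9910 kW


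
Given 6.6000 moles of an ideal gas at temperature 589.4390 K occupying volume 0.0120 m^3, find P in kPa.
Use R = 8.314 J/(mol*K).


P = nRT/V = 6.6000 * 8.314 * 589.4390 / 0.0120
= 32343.9326 / 0.0120 = 2695327.7153 Pa = 2695.3277 kPa

2695.3277 kPa


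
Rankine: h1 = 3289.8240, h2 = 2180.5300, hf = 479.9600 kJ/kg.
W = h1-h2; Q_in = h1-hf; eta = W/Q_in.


W = 1109.2940 kJ/kg
Q_in = 2809.8640 kJ/kg
eta = 0.3948 = 39.4786%

eta = 39.4786%


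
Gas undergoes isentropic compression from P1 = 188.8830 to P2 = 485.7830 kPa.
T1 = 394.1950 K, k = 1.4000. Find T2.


(k-1)/k = 0.2857
(P2/P1)^exp = 1.3098
T2 = 394.1950 * 1.3098 = 516.3275 K

516.3275 K


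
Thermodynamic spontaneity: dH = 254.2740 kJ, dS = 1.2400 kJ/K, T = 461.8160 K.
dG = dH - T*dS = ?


T*dS = 461.8160 * 1.2400 = 572.6518 kJ
dG = 254.2740 - 572.6518 = -318.3778 kJ (spontaneous)

dG = -318.3778 kJ, spontaneous


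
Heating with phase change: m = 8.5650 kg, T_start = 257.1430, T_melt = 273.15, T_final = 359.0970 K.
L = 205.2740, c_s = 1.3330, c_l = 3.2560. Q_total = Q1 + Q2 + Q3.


Q1 (sensible, solid) = 8.5650 * 1.3330 * 16.0070 = 182.7542 kJ
Q2 (latent) = 8.5650 * 205.2740 = 1758.1718 kJ
Q3 (sensible, liquid) = 8.5650 * 3.2560 * 85.9470 = 2396.8590 kJ
Q_total = 4337.7850 kJ

4337.7850 kJ


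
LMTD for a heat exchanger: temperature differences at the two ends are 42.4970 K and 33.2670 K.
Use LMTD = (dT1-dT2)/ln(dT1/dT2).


dT1/dT2 = 1.2775
ln(dT1/dT2) = 0.2449
LMTD = 9.2300 / 0.2449 = 37.6938 K

37.6938 K


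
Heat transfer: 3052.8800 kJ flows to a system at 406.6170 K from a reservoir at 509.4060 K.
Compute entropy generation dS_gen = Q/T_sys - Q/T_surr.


dS_sys = 3052.8800/406.6170 = 7.5080 kJ/K
dS_surr = -3052.8800/509.4060 = -5.9930 kJ/K
dS_gen = 7.5080 - 5.9930 = 1.5150 kJ/K (irreversible)

dS_gen = 1.5150 kJ/K, irreversible


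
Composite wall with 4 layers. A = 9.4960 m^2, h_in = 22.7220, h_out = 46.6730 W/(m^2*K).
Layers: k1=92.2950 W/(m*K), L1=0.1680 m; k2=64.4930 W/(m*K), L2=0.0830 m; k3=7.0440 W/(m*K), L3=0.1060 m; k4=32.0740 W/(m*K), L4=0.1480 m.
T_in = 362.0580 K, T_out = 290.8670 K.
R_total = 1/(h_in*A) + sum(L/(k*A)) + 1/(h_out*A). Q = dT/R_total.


R_conv_in = 1/(22.7220*9.4960) = 0.0046
R_1 = 0.1680/(92.2950*9.4960) = 0.0002
R_2 = 0.0830/(64.4930*9.4960) = 0.0001
R_3 = 0.1060/(7.0440*9.4960) = 0.0016
R_4 = 0.1480/(32.0740*9.4960) = 0.0005
R_conv_out = 1/(46.6730*9.4960) = 0.0023
R_total = 0.0093 K/W
Q = 71.1910 / 0.0093 = 7664.2424 W

R_total = 0.0093 K/W, Q = 7664.2424 W


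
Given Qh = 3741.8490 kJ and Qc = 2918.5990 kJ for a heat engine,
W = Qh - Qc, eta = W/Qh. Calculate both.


W = 3741.8490 - 2918.5990 = 823.2500 kJ
eta = 823.2500 / 3741.8490 = 0.2200 = 22.0012%

W = 823.2500 kJ, eta = 22.0012%


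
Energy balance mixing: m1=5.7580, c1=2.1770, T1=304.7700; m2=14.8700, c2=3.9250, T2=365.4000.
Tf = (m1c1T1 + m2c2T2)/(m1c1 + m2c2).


num = 25146.8222
den = 70.8999
Tf = 354.6806 K

354.6806 K


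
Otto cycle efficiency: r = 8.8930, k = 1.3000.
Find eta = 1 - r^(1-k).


r^(k-1) = 1.9263
eta = 1 - 1/1.9263 = 0.4809 = 48.0859%

48.0859%


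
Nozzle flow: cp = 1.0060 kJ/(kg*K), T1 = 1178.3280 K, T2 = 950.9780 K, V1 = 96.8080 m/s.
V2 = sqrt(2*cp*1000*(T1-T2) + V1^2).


dT = 227.3500 K
2*cp*1000*dT = 457428.2000
V1^2 = 9371.7889
V2 = sqrt(466799.9889) = 683.2276 m/s

683.2276 m/s


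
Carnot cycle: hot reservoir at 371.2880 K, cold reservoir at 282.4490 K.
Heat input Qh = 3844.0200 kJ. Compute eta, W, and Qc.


eta = 1 - 282.4490/371.2880 = 0.2393
W = 0.2393 * 3844.0200 = 919.7682 kJ
Qc = 3844.0200 - 919.7682 = 2924.2518 kJ

eta = 23.9272%, W = 919.7682 kJ, Qc = 2924.2518 kJ


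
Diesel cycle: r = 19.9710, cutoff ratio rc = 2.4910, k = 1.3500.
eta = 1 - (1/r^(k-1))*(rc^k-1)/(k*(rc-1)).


r^(k-1) = 2.8519
rc^k = 3.4285
eta = 0.5770 = 57.6954%

57.6954%


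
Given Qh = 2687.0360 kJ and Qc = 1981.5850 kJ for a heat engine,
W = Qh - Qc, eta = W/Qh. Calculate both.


W = 2687.0360 - 1981.5850 = 705.4510 kJ
eta = 705.4510 / 2687.0360 = 0.2625 = 26.2539%

W = 705.4510 kJ, eta = 26.2539%


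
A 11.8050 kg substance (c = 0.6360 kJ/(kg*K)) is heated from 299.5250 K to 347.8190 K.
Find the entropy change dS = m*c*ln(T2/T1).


T2/T1 = 1.1612
ln(T2/T1) = 0.1495
dS = 11.8050 * 0.6360 * 0.1495 = 1.1223 kJ/K

1.1223 kJ/K


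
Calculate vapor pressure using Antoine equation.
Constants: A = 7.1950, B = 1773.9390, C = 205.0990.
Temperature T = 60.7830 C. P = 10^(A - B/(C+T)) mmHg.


C+T = 265.8820
B/(C+T) = 6.6719
log10(P) = 7.1950 - 6.6719 = 0.5231
P = 10^0.5231 = 3.3350 mmHg

3.3350 mmHg


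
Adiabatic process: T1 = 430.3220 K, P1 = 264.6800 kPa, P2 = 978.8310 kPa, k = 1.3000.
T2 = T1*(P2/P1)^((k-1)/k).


(k-1)/k = 0.2308
(P2/P1)^exp = 1.3523
T2 = 430.3220 * 1.3523 = 581.9255 K

581.9255 K


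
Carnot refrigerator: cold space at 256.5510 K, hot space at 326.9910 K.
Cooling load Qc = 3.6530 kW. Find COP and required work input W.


COP = 256.5510 / 70.4400 = 3.6421
W = 3.6530 / 3.6421 = 1.0030 kW

COP = 3.6421, W = 1.0030 kW


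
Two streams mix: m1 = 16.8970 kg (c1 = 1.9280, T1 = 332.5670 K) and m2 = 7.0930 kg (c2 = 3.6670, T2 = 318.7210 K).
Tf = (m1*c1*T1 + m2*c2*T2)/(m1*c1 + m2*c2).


num = 19124.1166
den = 58.5874
Tf = 326.4200 K

326.4200 K


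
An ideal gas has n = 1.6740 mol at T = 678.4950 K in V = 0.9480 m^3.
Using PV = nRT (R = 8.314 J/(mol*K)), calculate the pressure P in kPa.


P = nRT/V = 1.6740 * 8.314 * 678.4950 / 0.9480
= 9443.0464 / 0.9480 = 9961.0194 Pa = 9.9610 kPa

9.9610 kPa


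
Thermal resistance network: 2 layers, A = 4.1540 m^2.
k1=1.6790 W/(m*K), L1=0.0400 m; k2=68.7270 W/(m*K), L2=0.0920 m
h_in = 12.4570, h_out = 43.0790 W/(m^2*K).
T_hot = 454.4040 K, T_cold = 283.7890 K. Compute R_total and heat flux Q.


R_conv_in = 1/(12.4570*4.1540) = 0.0193
R_1 = 0.0400/(1.6790*4.1540) = 0.0057
R_2 = 0.0920/(68.7270*4.1540) = 0.0003
R_conv_out = 1/(43.0790*4.1540) = 0.0056
R_total = 0.0310 K/W
Q = 170.6150 / 0.0310 = 5508.9438 W

R_total = 0.0310 K/W, Q = 5508.9438 W


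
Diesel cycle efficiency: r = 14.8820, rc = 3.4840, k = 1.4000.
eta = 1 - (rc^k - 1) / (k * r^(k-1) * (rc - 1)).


r^(k-1) = 2.9449
rc^k = 5.7400
eta = 0.5372 = 53.7160%

53.7160%


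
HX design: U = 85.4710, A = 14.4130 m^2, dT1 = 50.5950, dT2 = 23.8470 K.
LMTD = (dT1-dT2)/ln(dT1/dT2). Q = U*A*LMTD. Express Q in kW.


LMTD = 35.5600 K
Q = 85.4710 * 14.4130 * 35.5600 = 43806.0837 W = 43.8061 kW

43.8061 kW


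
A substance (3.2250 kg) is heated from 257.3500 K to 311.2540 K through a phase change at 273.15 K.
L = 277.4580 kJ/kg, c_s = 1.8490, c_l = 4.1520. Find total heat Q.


Q1 (sensible, solid) = 3.2250 * 1.8490 * 15.8000 = 94.2158 kJ
Q2 (latent) = 3.2250 * 277.4580 = 894.8021 kJ
Q3 (sensible, liquid) = 3.2250 * 4.1520 * 38.1040 = 510.2202 kJ
Q_total = 1499.2380 kJ

1499.2380 kJ


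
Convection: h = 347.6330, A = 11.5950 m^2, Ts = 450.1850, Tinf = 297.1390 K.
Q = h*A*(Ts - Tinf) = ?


dT = 153.0460 K
Q = 347.6330 * 11.5950 * 153.0460 = 616898.5262 W

616898.5262 W


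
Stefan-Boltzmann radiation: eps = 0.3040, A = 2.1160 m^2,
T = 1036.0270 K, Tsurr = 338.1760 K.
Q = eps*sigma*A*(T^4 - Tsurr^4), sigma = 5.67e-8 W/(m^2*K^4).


T^4 = 1.1521e+12
Tsurr^4 = 1.3079e+10
Q = 0.3040 * 5.67e-8 * 2.1160 * 1.1390e+12 = 41543.0260 W

41543.0260 W


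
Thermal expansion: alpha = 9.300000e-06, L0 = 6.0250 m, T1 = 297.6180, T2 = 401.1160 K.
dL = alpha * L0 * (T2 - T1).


dT = 103.4980 K
dL = 9.300000e-06 * 6.0250 * 103.4980 = 0.005799 m
L_final = 6.030799 m

dL = 0.005799 m


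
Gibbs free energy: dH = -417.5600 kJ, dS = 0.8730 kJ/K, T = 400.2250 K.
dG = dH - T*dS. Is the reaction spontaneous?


T*dS = 400.2250 * 0.8730 = 349.3964 kJ
dG = -417.5600 - 349.3964 = -766.9564 kJ (spontaneous)

dG = -766.9564 kJ, spontaneous


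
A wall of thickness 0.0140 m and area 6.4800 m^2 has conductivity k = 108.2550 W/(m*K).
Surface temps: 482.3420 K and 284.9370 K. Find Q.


dT = 197.4050 K
Q = 108.2550 * 6.4800 * 197.4050 / 0.0140 = 9891293.3730 W

9891293.3730 W


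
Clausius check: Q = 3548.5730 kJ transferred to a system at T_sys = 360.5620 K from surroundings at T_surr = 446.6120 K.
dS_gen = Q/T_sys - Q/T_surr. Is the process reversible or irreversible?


dS_sys = 3548.5730/360.5620 = 9.8418 kJ/K
dS_surr = -3548.5730/446.6120 = -7.9455 kJ/K
dS_gen = 9.8418 - 7.9455 = 1.8962 kJ/K (irreversible)

dS_gen = 1.8962 kJ/K, irreversible


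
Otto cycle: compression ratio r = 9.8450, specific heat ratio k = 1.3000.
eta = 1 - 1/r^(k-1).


r^(k-1) = 1.9859
eta = 1 - 1/1.9859 = 0.4965 = 49.6458%

49.6458%


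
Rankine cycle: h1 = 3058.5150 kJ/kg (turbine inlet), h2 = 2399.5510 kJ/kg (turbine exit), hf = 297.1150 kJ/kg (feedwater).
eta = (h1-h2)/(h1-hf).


W = 658.9640 kJ/kg
Q_in = 2761.4000 kJ/kg
eta = 0.2386 = 23.8634%

eta = 23.8634%


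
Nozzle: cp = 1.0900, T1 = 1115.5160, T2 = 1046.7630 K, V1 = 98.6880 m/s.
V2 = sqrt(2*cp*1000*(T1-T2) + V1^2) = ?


dT = 68.7530 K
2*cp*1000*dT = 149881.5400
V1^2 = 9739.3213
V2 = sqrt(159620.8613) = 399.5258 m/s

399.5258 m/s


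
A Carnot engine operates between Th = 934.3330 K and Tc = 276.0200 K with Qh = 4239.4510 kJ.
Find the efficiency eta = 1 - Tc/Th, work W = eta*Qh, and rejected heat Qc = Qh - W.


eta = 1 - 276.0200/934.3330 = 0.7046
W = 0.7046 * 4239.4510 = 2987.0354 kJ
Qc = 4239.4510 - 2987.0354 = 1252.4156 kJ

eta = 70.4581%, W = 2987.0354 kJ, Qc = 1252.4156 kJ


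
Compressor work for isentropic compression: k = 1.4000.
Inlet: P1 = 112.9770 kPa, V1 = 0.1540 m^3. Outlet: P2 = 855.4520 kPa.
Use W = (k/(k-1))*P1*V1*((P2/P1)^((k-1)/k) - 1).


(k-1)/k = 0.2857
(P2/P1)^exp = 1.7832
W = 3.5000 * 112.9770 * 0.1540 * (1.7832 - 1) = 47.6930 kJ

47.6930 kJ


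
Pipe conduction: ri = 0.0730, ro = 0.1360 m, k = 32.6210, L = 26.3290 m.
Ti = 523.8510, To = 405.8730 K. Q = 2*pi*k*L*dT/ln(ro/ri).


dT = 117.9780 K
ln(ro/ri) = 0.6222
Q = 2*pi*32.6210*26.3290*117.9780 / 0.6222 = 1023259.3122 W

1023259.3122 W


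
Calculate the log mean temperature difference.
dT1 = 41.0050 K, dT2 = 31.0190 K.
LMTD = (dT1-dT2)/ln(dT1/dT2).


dT1/dT2 = 1.3219
ln(dT1/dT2) = 0.2791
LMTD = 9.9860 / 0.2791 = 35.7800 K

35.7800 K


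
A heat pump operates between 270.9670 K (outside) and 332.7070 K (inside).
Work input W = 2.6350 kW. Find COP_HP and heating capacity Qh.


COP = 332.7070 / 61.7400 = 5.3888
Qh = 5.3888 * 2.6350 = 14.1996 kW

COP = 5.3888, Qh = 14.1996 kW


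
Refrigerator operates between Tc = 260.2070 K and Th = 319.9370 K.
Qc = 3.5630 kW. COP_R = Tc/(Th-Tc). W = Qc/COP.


COP = 260.2070 / 59.7300 = 4.3564
W = 3.5630 / 4.3564 = 0.8179 kW

COP = 4.3564, W = 0.8179 kW


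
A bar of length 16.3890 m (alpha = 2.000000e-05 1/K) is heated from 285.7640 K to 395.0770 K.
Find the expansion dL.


dT = 109.3130 K
dL = 2.000000e-05 * 16.3890 * 109.3130 = 0.035831 m
L_final = 16.424831 m

dL = 0.035831 m


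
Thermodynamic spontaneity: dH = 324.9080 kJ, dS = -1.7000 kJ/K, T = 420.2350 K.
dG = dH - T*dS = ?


T*dS = 420.2350 * -1.7000 = -714.3995 kJ
dG = 324.9080 + 714.3995 = 1039.3075 kJ (non-spontaneous)

dG = 1039.3075 kJ, non-spontaneous


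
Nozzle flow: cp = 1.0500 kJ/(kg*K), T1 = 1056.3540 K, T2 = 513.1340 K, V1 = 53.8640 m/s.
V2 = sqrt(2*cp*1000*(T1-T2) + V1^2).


dT = 543.2200 K
2*cp*1000*dT = 1140762.0000
V1^2 = 2901.3305
V2 = sqrt(1143663.3305) = 1069.4220 m/s

1069.4220 m/s


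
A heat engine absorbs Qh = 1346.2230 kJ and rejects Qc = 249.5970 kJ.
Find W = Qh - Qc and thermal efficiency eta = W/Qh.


W = 1346.2230 - 249.5970 = 1096.6260 kJ
eta = 1096.6260 / 1346.2230 = 0.8146 = 81.4595%

W = 1096.6260 kJ, eta = 81.4595%


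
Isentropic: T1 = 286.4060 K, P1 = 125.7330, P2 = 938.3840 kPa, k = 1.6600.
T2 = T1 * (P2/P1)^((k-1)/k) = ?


(k-1)/k = 0.3976
(P2/P1)^exp = 2.2237
T2 = 286.4060 * 2.2237 = 636.8706 K

636.8706 K


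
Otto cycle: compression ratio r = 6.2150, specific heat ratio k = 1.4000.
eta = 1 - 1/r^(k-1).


r^(k-1) = 2.0767
eta = 1 - 1/2.0767 = 0.5185 = 51.8470%

51.8470%


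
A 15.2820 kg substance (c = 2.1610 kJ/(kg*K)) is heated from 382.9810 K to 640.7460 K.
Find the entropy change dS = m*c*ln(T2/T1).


T2/T1 = 1.6730
ln(T2/T1) = 0.5146
dS = 15.2820 * 2.1610 * 0.5146 = 16.9959 kJ/K

16.9959 kJ/K


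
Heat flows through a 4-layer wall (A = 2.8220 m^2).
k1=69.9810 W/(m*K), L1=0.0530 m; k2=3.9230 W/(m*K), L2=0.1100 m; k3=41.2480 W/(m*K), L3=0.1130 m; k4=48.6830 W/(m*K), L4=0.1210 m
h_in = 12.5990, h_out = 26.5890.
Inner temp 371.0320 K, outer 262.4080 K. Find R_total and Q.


R_conv_in = 1/(12.5990*2.8220) = 0.0281
R_1 = 0.0530/(69.9810*2.8220) = 0.0003
R_2 = 0.1100/(3.9230*2.8220) = 0.0099
R_3 = 0.1130/(41.2480*2.8220) = 0.0010
R_4 = 0.1210/(48.6830*2.8220) = 0.0009
R_conv_out = 1/(26.5890*2.8220) = 0.0133
R_total = 0.0535 K/W
Q = 108.6240 / 0.0535 = 2030.0052 W

R_total = 0.0535 K/W, Q = 2030.0052 W


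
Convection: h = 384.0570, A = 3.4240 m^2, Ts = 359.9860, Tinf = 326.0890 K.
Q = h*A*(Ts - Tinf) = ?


dT = 33.8970 K
Q = 384.0570 * 3.4240 * 33.8970 = 44574.9336 W

44574.9336 W


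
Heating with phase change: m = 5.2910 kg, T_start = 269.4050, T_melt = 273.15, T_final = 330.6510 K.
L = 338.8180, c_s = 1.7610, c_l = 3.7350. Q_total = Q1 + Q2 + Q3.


Q1 (sensible, solid) = 5.2910 * 1.7610 * 3.7450 = 34.8939 kJ
Q2 (latent) = 5.2910 * 338.8180 = 1792.6860 kJ
Q3 (sensible, liquid) = 5.2910 * 3.7350 * 57.5010 = 1136.3281 kJ
Q_total = 2963.9080 kJ

2963.9080 kJ


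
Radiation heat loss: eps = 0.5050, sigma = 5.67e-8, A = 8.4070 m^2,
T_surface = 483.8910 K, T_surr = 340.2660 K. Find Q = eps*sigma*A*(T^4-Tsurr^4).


T^4 = 5.4826e+10
Tsurr^4 = 1.3405e+10
Q = 0.5050 * 5.67e-8 * 8.4070 * 4.1421e+10 = 9970.9940 W

9970.9940 W


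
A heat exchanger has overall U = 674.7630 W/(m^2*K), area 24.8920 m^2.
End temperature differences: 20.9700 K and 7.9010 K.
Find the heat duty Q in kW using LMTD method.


LMTD = 13.3889 K
Q = 674.7630 * 24.8920 * 13.3889 = 224883.4709 W = 224.8835 kW

224.8835 kW


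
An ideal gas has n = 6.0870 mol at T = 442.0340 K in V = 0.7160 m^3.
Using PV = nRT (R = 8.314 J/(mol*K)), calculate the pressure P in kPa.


P = nRT/V = 6.0870 * 8.314 * 442.0340 / 0.7160
= 22370.1552 / 0.7160 = 31243.2335 Pa = 31.2432 kPa

31.2432 kPa


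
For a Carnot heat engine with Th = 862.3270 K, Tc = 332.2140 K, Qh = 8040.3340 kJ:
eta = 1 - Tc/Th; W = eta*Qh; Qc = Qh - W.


eta = 1 - 332.2140/862.3270 = 0.6147
W = 0.6147 * 8040.3340 = 4942.7718 kJ
Qc = 8040.3340 - 4942.7718 = 3097.5622 kJ

eta = 61.4747%, W = 4942.7718 kJ, Qc = 3097.5622 kJ


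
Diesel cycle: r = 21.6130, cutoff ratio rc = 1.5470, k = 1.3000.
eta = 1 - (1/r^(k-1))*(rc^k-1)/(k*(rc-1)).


r^(k-1) = 2.5143
rc^k = 1.7633
eta = 0.5731 = 57.3051%

57.3051%


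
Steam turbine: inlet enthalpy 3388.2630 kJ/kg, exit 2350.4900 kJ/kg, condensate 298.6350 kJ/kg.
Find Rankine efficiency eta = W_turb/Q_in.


W = 1037.7730 kJ/kg
Q_in = 3089.6280 kJ/kg
eta = 0.3359 = 33.5889%

eta = 33.5889%


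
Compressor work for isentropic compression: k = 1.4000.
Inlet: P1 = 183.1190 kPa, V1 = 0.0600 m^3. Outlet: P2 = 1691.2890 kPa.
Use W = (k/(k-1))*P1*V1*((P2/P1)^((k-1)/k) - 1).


(k-1)/k = 0.2857
(P2/P1)^exp = 1.8874
W = 3.5000 * 183.1190 * 0.0600 * (1.8874 - 1) = 34.1231 kJ

34.1231 kJ


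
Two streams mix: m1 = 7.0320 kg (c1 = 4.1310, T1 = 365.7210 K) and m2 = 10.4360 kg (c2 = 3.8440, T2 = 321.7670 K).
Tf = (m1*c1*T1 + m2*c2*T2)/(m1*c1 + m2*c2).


num = 23531.8994
den = 69.1652
Tf = 340.2276 K

340.2276 K


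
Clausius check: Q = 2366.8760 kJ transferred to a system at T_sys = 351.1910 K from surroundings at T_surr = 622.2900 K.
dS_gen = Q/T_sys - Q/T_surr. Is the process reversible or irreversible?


dS_sys = 2366.8760/351.1910 = 6.7396 kJ/K
dS_surr = -2366.8760/622.2900 = -3.8035 kJ/K
dS_gen = 6.7396 - 3.8035 = 2.9361 kJ/K (irreversible)

dS_gen = 2.9361 kJ/K, irreversible


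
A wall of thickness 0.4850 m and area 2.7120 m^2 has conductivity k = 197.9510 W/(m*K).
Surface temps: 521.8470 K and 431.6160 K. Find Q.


dT = 90.2310 K
Q = 197.9510 * 2.7120 * 90.2310 / 0.4850 = 99876.0636 W

99876.0636 W


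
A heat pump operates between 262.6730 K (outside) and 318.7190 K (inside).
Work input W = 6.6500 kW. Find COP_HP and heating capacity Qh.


COP = 318.7190 / 56.0460 = 5.6867
Qh = 5.6867 * 6.6500 = 37.8168 kW

COP = 5.6867, Qh = 37.8168 kW


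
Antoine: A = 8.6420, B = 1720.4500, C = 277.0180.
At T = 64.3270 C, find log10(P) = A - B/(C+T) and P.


C+T = 341.3450
B/(C+T) = 5.0402
log10(P) = 8.6420 - 5.0402 = 3.6018
P = 10^3.6018 = 3997.5271 mmHg

3997.5271 mmHg


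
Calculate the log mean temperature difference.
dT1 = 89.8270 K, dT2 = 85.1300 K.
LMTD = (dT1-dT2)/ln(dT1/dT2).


dT1/dT2 = 1.0552
ln(dT1/dT2) = 0.0537
LMTD = 4.6970 / 0.0537 = 87.4575 K

87.4575 K


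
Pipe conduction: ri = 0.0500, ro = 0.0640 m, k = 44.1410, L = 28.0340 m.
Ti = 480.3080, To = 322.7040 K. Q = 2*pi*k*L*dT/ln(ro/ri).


dT = 157.6040 K
ln(ro/ri) = 0.2469
Q = 2*pi*44.1410*28.0340*157.6040 / 0.2469 = 4963905.2029 W

4963905.2029 W


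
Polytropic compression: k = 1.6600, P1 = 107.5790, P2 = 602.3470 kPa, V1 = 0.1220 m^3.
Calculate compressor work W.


(k-1)/k = 0.3976
(P2/P1)^exp = 1.9836
W = 2.5152 * 107.5790 * 0.1220 * (1.9836 - 1) = 32.4677 kJ

32.4677 kJ


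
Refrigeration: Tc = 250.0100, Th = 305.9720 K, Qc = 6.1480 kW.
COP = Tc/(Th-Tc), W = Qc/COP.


COP = 250.0100 / 55.9620 = 4.4675
W = 6.1480 / 4.4675 = 1.3762 kW

COP = 4.4675, W = 1.3762 kW


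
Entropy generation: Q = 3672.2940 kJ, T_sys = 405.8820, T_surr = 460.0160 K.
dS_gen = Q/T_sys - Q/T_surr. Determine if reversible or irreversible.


dS_sys = 3672.2940/405.8820 = 9.0477 kJ/K
dS_surr = -3672.2940/460.0160 = -7.9830 kJ/K
dS_gen = 9.0477 - 7.9830 = 1.0647 kJ/K (irreversible)

dS_gen = 1.0647 kJ/K, irreversible


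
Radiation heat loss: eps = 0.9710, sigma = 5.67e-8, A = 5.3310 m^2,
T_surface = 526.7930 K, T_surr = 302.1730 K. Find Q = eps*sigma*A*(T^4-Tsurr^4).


T^4 = 7.7012e+10
Tsurr^4 = 8.3372e+09
Q = 0.9710 * 5.67e-8 * 5.3310 * 6.8675e+10 = 20156.2555 W

20156.2555 W


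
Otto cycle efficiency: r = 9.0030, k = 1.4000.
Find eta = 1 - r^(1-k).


r^(k-1) = 2.4085
eta = 1 - 1/2.4085 = 0.5848 = 58.4812%

58.4812%


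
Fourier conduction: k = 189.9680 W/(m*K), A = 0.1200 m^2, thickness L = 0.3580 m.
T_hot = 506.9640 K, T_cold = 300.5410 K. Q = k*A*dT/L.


dT = 206.4230 K
Q = 189.9680 * 0.1200 * 206.4230 / 0.3580 = 13144.2786 W

13144.2786 W


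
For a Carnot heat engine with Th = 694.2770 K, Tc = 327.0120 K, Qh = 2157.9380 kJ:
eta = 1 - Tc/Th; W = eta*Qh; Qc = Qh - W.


eta = 1 - 327.0120/694.2770 = 0.5290
W = 0.5290 * 2157.9380 = 1141.5258 kJ
Qc = 2157.9380 - 1141.5258 = 1016.4122 kJ

eta = 52.8989%, W = 1141.5258 kJ, Qc = 1016.4122 kJ


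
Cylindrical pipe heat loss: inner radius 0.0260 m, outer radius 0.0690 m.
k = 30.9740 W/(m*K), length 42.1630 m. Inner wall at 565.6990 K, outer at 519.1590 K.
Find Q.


dT = 46.5400 K
ln(ro/ri) = 0.9760
Q = 2*pi*30.9740*42.1630*46.5400 / 0.9760 = 391273.8226 W

391273.8226 W


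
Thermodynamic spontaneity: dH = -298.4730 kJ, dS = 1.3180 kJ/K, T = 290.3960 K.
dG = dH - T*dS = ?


T*dS = 290.3960 * 1.3180 = 382.7419 kJ
dG = -298.4730 - 382.7419 = -681.2149 kJ (spontaneous)

dG = -681.2149 kJ, spontaneous


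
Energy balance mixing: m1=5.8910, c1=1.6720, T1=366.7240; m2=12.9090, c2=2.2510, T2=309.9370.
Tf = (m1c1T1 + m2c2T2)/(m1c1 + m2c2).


num = 12618.3391
den = 38.9079
Tf = 324.3129 K

324.3129 K


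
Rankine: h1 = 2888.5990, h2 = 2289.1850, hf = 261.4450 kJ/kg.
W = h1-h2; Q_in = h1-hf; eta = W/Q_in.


W = 599.4140 kJ/kg
Q_in = 2627.1540 kJ/kg
eta = 0.2282 = 22.8161%

eta = 22.8161%


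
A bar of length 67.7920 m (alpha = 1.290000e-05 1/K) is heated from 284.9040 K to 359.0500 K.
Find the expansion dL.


dT = 74.1460 K
dL = 1.290000e-05 * 67.7920 * 74.1460 = 0.064842 m
L_final = 67.856842 m

dL = 0.064842 m


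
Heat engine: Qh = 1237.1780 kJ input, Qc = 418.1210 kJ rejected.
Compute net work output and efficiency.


W = 1237.1780 - 418.1210 = 819.0570 kJ
eta = 819.0570 / 1237.1780 = 0.6620 = 66.2037%

W = 819.0570 kJ, eta = 66.2037%


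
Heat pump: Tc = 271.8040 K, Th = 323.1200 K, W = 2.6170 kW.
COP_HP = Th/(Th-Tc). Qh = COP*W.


COP = 323.1200 / 51.3160 = 6.2967
Qh = 6.2967 * 2.6170 = 16.4784 kW

COP = 6.2967, Qh = 16.4784 kW


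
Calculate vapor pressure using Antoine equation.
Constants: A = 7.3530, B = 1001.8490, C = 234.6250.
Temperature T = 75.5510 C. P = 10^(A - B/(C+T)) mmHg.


C+T = 310.1760
B/(C+T) = 3.2299
log10(P) = 7.3530 - 3.2299 = 4.1231
P = 10^4.1231 = 13275.8643 mmHg

13275.8643 mmHg


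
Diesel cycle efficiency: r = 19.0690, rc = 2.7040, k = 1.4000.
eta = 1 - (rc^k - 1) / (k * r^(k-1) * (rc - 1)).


r^(k-1) = 3.2519
rc^k = 4.0254
eta = 0.6100 = 61.0009%

61.0009%


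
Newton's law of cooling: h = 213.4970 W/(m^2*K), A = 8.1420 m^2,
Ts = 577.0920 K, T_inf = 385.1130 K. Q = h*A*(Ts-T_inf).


dT = 191.9790 K
Q = 213.4970 * 8.1420 * 191.9790 = 333715.6701 W

333715.6701 W


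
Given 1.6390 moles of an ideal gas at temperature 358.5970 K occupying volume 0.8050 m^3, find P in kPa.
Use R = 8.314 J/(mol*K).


P = nRT/V = 1.6390 * 8.314 * 358.5970 / 0.8050
= 4886.4744 / 0.8050 = 6070.1545 Pa = 6.0702 kPa

6.0702 kPa


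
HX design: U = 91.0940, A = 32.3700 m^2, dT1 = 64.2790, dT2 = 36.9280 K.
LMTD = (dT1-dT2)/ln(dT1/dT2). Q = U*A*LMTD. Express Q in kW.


LMTD = 49.3466 K
Q = 91.0940 * 32.3700 * 49.3466 = 145509.0019 W = 145.5090 kW

145.5090 kW


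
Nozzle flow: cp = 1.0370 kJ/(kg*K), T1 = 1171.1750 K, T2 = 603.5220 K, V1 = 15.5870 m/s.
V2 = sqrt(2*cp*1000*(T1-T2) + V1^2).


dT = 567.6530 K
2*cp*1000*dT = 1177312.3220
V1^2 = 242.9546
V2 = sqrt(1177555.2766) = 1085.1522 m/s

1085.1522 m/s


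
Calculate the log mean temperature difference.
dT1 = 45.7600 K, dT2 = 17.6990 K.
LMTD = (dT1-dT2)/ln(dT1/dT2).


dT1/dT2 = 2.5855
ln(dT1/dT2) = 0.9499
LMTD = 28.0610 / 0.9499 = 29.5409 K

29.5409 K


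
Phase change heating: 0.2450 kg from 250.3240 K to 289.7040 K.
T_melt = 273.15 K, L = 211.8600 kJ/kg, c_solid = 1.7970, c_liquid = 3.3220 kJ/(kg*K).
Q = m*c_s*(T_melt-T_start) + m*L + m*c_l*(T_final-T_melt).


Q1 (sensible, solid) = 0.2450 * 1.7970 * 22.8260 = 10.0495 kJ
Q2 (latent) = 0.2450 * 211.8600 = 51.9057 kJ
Q3 (sensible, liquid) = 0.2450 * 3.3220 * 16.5540 = 13.4731 kJ
Q_total = 75.4283 kJ

75.4283 kJ


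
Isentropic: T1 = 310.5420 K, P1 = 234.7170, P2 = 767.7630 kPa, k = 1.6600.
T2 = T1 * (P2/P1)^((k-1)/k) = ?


(k-1)/k = 0.3976
(P2/P1)^exp = 1.6019
T2 = 310.5420 * 1.6019 = 497.4543 K

497.4543 K


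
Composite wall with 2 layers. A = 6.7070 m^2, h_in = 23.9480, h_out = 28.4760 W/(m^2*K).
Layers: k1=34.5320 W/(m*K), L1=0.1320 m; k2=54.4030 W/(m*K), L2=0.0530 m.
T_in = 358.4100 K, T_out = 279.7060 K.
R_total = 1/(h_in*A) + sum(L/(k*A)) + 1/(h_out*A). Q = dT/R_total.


R_conv_in = 1/(23.9480*6.7070) = 0.0062
R_1 = 0.1320/(34.5320*6.7070) = 0.0006
R_2 = 0.0530/(54.4030*6.7070) = 0.0001
R_conv_out = 1/(28.4760*6.7070) = 0.0052
R_total = 0.0122 K/W
Q = 78.7040 / 0.0122 = 6463.3289 W

R_total = 0.0122 K/W, Q = 6463.3289 W


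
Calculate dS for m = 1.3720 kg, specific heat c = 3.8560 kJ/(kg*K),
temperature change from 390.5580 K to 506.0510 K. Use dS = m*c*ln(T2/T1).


T2/T1 = 1.2957
ln(T2/T1) = 0.2591
dS = 1.3720 * 3.8560 * 0.2591 = 1.3705 kJ/K

1.3705 kJ/K


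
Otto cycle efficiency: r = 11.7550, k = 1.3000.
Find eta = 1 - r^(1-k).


r^(k-1) = 2.0944
eta = 1 - 1/2.0944 = 0.5225 = 52.2544%

52.2544%


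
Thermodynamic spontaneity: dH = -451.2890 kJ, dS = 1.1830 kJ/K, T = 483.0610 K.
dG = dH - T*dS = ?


T*dS = 483.0610 * 1.1830 = 571.4612 kJ
dG = -451.2890 - 571.4612 = -1022.7502 kJ (spontaneous)

dG = -1022.7502 kJ, spontaneous


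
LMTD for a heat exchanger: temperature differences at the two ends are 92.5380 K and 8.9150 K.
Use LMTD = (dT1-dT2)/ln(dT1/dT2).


dT1/dT2 = 10.3800
ln(dT1/dT2) = 2.3399
LMTD = 83.6230 / 2.3399 = 35.7381 K

35.7381 K


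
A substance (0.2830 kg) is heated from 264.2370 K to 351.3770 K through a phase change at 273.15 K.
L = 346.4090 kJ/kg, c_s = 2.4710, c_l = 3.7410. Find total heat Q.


Q1 (sensible, solid) = 0.2830 * 2.4710 * 8.9130 = 6.2328 kJ
Q2 (latent) = 0.2830 * 346.4090 = 98.0337 kJ
Q3 (sensible, liquid) = 0.2830 * 3.7410 * 78.2270 = 82.8192 kJ
Q_total = 187.0857 kJ

187.0857 kJ


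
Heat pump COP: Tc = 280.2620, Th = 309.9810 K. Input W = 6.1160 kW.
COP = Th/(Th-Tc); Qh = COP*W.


COP = 309.9810 / 29.7190 = 10.4304
Qh = 10.4304 * 6.1160 = 63.7923 kW

COP = 10.4304, Qh = 63.7923 kW


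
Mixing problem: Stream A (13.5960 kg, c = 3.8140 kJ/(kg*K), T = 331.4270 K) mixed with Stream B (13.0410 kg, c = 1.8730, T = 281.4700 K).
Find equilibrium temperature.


num = 24061.3228
den = 76.2809
Tf = 315.4304 K

315.4304 K
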